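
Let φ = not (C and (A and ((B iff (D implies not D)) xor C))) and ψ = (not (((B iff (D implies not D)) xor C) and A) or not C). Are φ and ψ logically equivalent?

A  B  C  D  |  φ  ψ
T  T  T  T  |  F  F
T  T  T  F  |  T  T
T  T  F  T  |  T  T
T  T  F  F  |  T  T
T  F  T  T  |  T  T
T  F  T  F  |  F  F
T  F  F  T  |  T  T
T  F  F  F  |  T  T
F  T  T  T  |  T  T
F  T  T  F  |  T  T
F  T  F  T  |  T  T
F  T  F  F  |  T  T
F  F  T  T  |  T  T
F  F  T  F  |  T  T
F  F  F  T  |  T  T
F  F  F  F  |  T  T
The columns for φ and ψ agree on every row, so they are logically equivalent.

equivalent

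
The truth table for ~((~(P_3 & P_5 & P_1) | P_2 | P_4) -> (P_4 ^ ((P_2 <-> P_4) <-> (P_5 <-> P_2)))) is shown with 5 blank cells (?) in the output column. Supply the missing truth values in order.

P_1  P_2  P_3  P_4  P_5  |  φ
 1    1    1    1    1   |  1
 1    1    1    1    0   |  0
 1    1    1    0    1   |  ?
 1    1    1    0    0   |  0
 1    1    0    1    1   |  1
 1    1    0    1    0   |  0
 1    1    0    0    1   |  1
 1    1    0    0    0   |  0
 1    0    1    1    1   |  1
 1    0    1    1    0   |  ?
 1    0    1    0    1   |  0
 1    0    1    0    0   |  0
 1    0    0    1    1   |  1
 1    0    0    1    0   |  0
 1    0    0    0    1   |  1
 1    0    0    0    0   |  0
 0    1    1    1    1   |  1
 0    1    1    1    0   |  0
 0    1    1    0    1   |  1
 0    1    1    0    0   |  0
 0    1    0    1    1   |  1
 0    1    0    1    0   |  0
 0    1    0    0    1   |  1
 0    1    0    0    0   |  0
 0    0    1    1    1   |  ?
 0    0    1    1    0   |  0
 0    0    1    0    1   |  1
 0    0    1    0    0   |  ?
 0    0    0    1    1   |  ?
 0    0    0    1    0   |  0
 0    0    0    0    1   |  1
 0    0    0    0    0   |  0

1, 0, 1, 0, 1

Row P_1=1, P_2=1, P_3=1, P_4=0, P_5=1: (~(P_3 & P_5 & P_1) | P_2 | P_4) = 1, (P_4 ^ ((P_2 <-> P_4) <-> (P_5 <-> P_2))) = 0, ((~(P_3 & P_5 & P_1) | P_2 | P_4) -> (P_4 ^ ((P_2 <-> P_4) <-> (P_5 <-> P_2)))) = 0, so the formula = 1.
Row P_1=1, P_2=0, P_3=1, P_4=1, P_5=0: (~(P_3 & P_5 & P_1) | P_2 | P_4) = 1, (P_4 ^ ((P_2 <-> P_4) <-> (P_5 <-> P_2))) = 1, ((~(P_3 & P_5 & P_1) | P_2 | P_4) -> (P_4 ^ ((P_2 <-> P_4) <-> (P_5 <-> P_2)))) = 1, so the formula = 0.
Row P_1=0, P_2=0, P_3=1, P_4=1, P_5=1: (~(P_3 & P_5 & P_1) | P_2 | P_4) = 1, (P_4 ^ ((P_2 <-> P_4) <-> (P_5 <-> P_2))) = 0, ((~(P_3 & P_5 & P_1) | P_2 | P_4) -> (P_4 ^ ((P_2 <-> P_4) <-> (P_5 <-> P_2)))) = 0, so the formula = 1.
Row P_1=0, P_2=0, P_3=1, P_4=0, P_5=0: (~(P_3 & P_5 & P_1) | P_2 | P_4) = 1, (P_4 ^ ((P_2 <-> P_4) <-> (P_5 <-> P_2))) = 1, ((~(P_3 & P_5 & P_1) | P_2 | P_4) -> (P_4 ^ ((P_2 <-> P_4) <-> (P_5 <-> P_2)))) = 1, so the formula = 0.
Row P_1=0, P_2=0, P_3=0, P_4=1, P_5=1: (~(P_3 & P_5 & P_1) | P_2 | P_4) = 1, (P_4 ^ ((P_2 <-> P_4) <-> (P_5 <-> P_2))) = 0, ((~(P_3 & P_5 & P_1) | P_2 | P_4) -> (P_4 ^ ((P_2 <-> P_4) <-> (P_5 <-> P_2)))) = 0, so the formula = 1.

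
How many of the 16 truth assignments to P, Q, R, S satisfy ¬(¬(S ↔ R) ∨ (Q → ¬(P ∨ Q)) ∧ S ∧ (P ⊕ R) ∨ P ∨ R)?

2

P | Q | R | S | φ
- | - | - | - | -
T | T | T | T | F
T | T | T | F | F
T | T | F | T | F
T | T | F | F | F
T | F | T | T | F
T | F | T | F | F
T | F | F | T | F
T | F | F | F | F
F | T | T | T | F
F | T | T | F | F
F | T | F | T | F
F | T | F | F | T
F | F | T | T | F
F | F | T | F | F
F | F | F | T | F
F | F | F | F | T
The formula is true on 2 of the 16 rows.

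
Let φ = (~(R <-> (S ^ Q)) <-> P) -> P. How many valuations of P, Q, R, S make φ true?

12

  P   |   Q   |   R   |   S   | (S ^ Q) | (R <-> (S ^ Q)) | ~(R <-> (S ^ Q)) | (~(R <-> (S ^ Q)) <-> P) | ((~(R <-> (S ^ Q)) <-> P) -> P)
----- | ----- | ----- | ----- | ------- | --------------- | ---------------- | ------------------------ | -------------------------------
False | False | False | False |  False  |       True      |      False       |           True           |              False             
False | False | False |  True |   True  |      False      |       True       |          False           |               True             
False | False |  True | False |  False  |      False      |       True       |          False           |               True             
False | False |  True |  True |   True  |       True      |      False       |           True           |              False             
False |  True | False | False |   True  |      False      |       True       |          False           |               True             
False |  True | False |  True |  False  |       True      |      False       |           True           |              False             
False |  True |  True | False |   True  |       True      |      False       |           True           |              False             
False |  True |  True |  True |  False  |      False      |       True       |          False           |               True             
 True | False | False | False |  False  |       True      |      False       |          False           |               True             
 True | False | False |  True |   True  |      False      |       True       |           True           |               True             
 True | False |  True | False |  False  |      False      |       True       |           True           |               True             
 True | False |  True |  True |   True  |       True      |      False       |          False           |               True             
 True |  True | False | False |   True  |      False      |       True       |           True           |               True             
 True |  True | False |  True |  False  |       True      |      False       |          False           |               True             
 True |  True |  True | False |   True  |       True      |      False       |          False           |               True             
 True |  True |  True |  True |  False  |      False      |       True       |           True           |               True             
The formula is true on 12 of the 16 rows.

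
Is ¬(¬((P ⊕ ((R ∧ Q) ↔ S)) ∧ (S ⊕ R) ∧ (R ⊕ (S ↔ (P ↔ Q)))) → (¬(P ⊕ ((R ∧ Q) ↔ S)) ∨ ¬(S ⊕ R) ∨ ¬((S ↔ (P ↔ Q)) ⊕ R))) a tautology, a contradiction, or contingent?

P | Q | R | S | φ
- | - | - | - | -
F | F | F | F | F
F | F | F | T | F
F | F | T | F | F
F | F | T | T | F
F | T | F | F | F
F | T | F | T | F
F | T | T | F | F
F | T | T | T | F
T | F | F | F | F
T | F | F | T | F
T | F | T | F | F
T | F | T | T | F
T | T | F | F | F
T | T | F | T | F
T | T | T | F | F
T | T | T | T | F
Every row is F, so the formula is a contradiction.

contradiction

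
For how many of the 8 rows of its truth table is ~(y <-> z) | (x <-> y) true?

x  y  z     (y <-> z)  ~(y <-> z)  (x <-> y)  (~(y <-> z) | (x <-> y))
T  T  T         T          F           T                 T            
T  T  F         F          T           T                 T            
T  F  T         F          T           F                 T            
T  F  F         T          F           F                 F            
F  T  T         T          F           F                 F            
F  T  F         F          T           F                 T            
F  F  T         F          T           T                 T            
F  F  F         T          F           T                 T            
The formula is true on 6 of the 8 rows.

6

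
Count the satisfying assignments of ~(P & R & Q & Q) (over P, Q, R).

P  Q  R  |  ~(P & R & Q & Q)
F  F  F  |         T        
F  F  T  |         T        
F  T  F  |         T        
F  T  T  |         T        
T  F  F  |         T        
T  F  T  |         T        
T  T  F  |         T        
T  T  T  |         F        
The formula is true on 7 of the 8 rows.

7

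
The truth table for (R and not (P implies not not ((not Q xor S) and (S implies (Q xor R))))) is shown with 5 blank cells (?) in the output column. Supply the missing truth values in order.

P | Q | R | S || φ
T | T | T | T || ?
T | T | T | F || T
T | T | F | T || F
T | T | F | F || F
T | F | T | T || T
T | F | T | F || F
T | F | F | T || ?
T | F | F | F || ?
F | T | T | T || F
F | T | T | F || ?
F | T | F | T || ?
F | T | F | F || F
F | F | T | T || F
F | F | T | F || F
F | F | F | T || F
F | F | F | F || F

Row P=T, Q=T, R=T, S=T: not (P implies not not ((not Q xor S) and (S implies (Q xor R)))) = T, so the formula = T.
Row P=T, Q=F, R=F, S=T: not (P implies not not ((not Q xor S) and (S implies (Q xor R)))) = T, so the formula = F.
Row P=T, Q=F, R=F, S=F: not (P implies not not ((not Q xor S) and (S implies (Q xor R)))) = F, so the formula = F.
Row P=F, Q=T, R=T, S=F: not (P implies not not ((not Q xor S) and (S implies (Q xor R)))) = F, so the formula = F.
Row P=F, Q=T, R=F, S=T: not (P implies not not ((not Q xor S) and (S implies (Q xor R)))) = F, so the formula = F.

T, F, F, F, F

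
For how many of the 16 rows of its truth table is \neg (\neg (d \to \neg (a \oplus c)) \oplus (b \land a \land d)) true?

12

a  b  c  d  |  (a \oplus c)  \neg (a \oplus c)  (d \to \neg (a \oplus c))  (b \land a \land d)  φ
F  F  F  F  |       F                T                      T                       F           T
F  F  F  T  |       F                T                      T                       F           T
F  F  T  F  |       T                F                      T                       F           T
F  F  T  T  |       T                F                      F                       F           F
F  T  F  F  |       F                T                      T                       F           T
F  T  F  T  |       F                T                      T                       F           T
F  T  T  F  |       T                F                      T                       F           T
F  T  T  T  |       T                F                      F                       F           F
T  F  F  F  |       T                F                      T                       F           T
T  F  F  T  |       T                F                      F                       F           F
T  F  T  F  |       F                T                      T                       F           T
T  F  T  T  |       F                T                      T                       F           T
T  T  F  F  |       T                F                      T                       F           T
T  T  F  T  |       T                F                      F                       T           T
T  T  T  F  |       F                T                      T                       F           T
T  T  T  T  |       F                T                      T                       T           F
The formula is true on 12 of the 16 rows.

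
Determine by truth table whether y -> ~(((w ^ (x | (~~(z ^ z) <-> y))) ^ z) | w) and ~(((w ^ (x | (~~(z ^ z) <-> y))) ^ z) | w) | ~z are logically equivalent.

x | y | z | w || φ | ψ
0 | 0 | 0 | 0 || 1 | 1
0 | 0 | 0 | 1 || 1 | 1
0 | 0 | 1 | 0 || 1 | 1
0 | 0 | 1 | 1 || 1 | 0
0 | 1 | 0 | 0 || 1 | 1
0 | 1 | 0 | 1 || 0 | 1
0 | 1 | 1 | 0 || 0 | 0
0 | 1 | 1 | 1 || 0 | 0
1 | 0 | 0 | 0 || 1 | 1
1 | 0 | 0 | 1 || 1 | 1
1 | 0 | 1 | 0 || 1 | 1
1 | 0 | 1 | 1 || 1 | 0
1 | 1 | 0 | 0 || 0 | 1
1 | 1 | 0 | 1 || 0 | 1
1 | 1 | 1 | 0 || 1 | 1
1 | 1 | 1 | 1 || 0 | 0
The columns differ at x=0, y=0, z=1, w=1 (φ=1, ψ=0), so they are not equivalent.

not equivalent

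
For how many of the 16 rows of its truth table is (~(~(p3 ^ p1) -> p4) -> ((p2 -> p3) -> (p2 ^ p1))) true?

p1 | p2 | p3 | p4 || (p3 ^ p1) | ~(p3 ^ p1) | (~(p3 ^ p1) -> p4) | ~(~(p3 ^ p1) -> p4) | (p2 -> p3) | (p2 ^ p1) | ((p2 -> p3) -> (p2 ^ p1)) | φ
1  | 1  | 1  | 1  ||     0     |     1      |         1          |          0          |     1      |     0     |             0             | 1
1  | 1  | 1  | 0  ||     0     |     1      |         0          |          1          |     1      |     0     |             0             | 0
1  | 1  | 0  | 1  ||     1     |     0      |         1          |          0          |     0      |     0     |             1             | 1
1  | 1  | 0  | 0  ||     1     |     0      |         1          |          0          |     0      |     0     |             1             | 1
1  | 0  | 1  | 1  ||     0     |     1      |         1          |          0          |     1      |     1     |             1             | 1
1  | 0  | 1  | 0  ||     0     |     1      |         0          |          1          |     1      |     1     |             1             | 1
1  | 0  | 0  | 1  ||     1     |     0      |         1          |          0          |     1      |     1     |             1             | 1
1  | 0  | 0  | 0  ||     1     |     0      |         1          |          0          |     1      |     1     |             1             | 1
0  | 1  | 1  | 1  ||     1     |     0      |         1          |          0          |     1      |     1     |             1             | 1
0  | 1  | 1  | 0  ||     1     |     0      |         1          |          0          |     1      |     1     |             1             | 1
0  | 1  | 0  | 1  ||     0     |     1      |         1          |          0          |     0      |     1     |             1             | 1
0  | 1  | 0  | 0  ||     0     |     1      |         0          |          1          |     0      |     1     |             1             | 1
0  | 0  | 1  | 1  ||     1     |     0      |         1          |          0          |     1      |     0     |             0             | 1
0  | 0  | 1  | 0  ||     1     |     0      |         1          |          0          |     1      |     0     |             0             | 1
0  | 0  | 0  | 1  ||     0     |     1      |         1          |          0          |     1      |     0     |             0             | 1
0  | 0  | 0  | 0  ||     0     |     1      |         0          |          1          |     1      |     0     |             0             | 0
The formula is true on 14 of the 16 rows.

14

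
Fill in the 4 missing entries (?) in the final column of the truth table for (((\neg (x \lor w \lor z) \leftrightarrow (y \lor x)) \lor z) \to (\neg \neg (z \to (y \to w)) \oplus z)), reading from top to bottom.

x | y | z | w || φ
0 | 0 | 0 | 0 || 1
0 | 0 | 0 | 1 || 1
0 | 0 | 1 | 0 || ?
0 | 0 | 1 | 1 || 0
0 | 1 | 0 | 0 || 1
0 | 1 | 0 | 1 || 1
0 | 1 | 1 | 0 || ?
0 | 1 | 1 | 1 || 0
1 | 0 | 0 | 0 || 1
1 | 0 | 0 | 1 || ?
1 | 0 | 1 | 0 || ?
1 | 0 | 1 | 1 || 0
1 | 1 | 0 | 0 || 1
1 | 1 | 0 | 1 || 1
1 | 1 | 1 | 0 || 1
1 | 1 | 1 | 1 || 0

Row x=0, y=0, z=1, w=0: ((\neg (x \lor w \lor z) \leftrightarrow (y \lor x)) \lor z) = 1, (\neg \neg (z \to (y \to w)) \oplus z) = 0, so the formula = 0.
Row x=0, y=1, z=1, w=0: ((\neg (x \lor w \lor z) \leftrightarrow (y \lor x)) \lor z) = 1, (\neg \neg (z \to (y \to w)) \oplus z) = 1, so the formula = 1.
Row x=1, y=0, z=0, w=1: ((\neg (x \lor w \lor z) \leftrightarrow (y \lor x)) \lor z) = 0, (\neg \neg (z \to (y \to w)) \oplus z) = 1, so the formula = 1.
Row x=1, y=0, z=1, w=0: ((\neg (x \lor w \lor z) \leftrightarrow (y \lor x)) \lor z) = 1, (\neg \neg (z \to (y \to w)) \oplus z) = 0, so the formula = 0.

0, 1, 1, 0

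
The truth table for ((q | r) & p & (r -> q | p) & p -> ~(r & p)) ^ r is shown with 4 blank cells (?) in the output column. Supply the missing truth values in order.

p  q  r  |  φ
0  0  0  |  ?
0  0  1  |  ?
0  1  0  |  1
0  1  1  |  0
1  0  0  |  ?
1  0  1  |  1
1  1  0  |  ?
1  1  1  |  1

Row p=0, q=0, r=0: ((q | r) & p & (r -> q | p) & p -> ~(r & p)) = 1, so the formula = 1.
Row p=0, q=0, r=1: ((q | r) & p & (r -> q | p) & p -> ~(r & p)) = 1, so the formula = 0.
Row p=1, q=0, r=0: ((q | r) & p & (r -> q | p) & p -> ~(r & p)) = 1, so the formula = 1.
Row p=1, q=1, r=0: ((q | r) & p & (r -> q | p) & p -> ~(r & p)) = 1, so the formula = 1.

1, 0, 1, 1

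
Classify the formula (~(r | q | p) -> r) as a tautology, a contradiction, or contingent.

p  q  r     (~(r | q | p) -> r)
0  0  0              0         
0  0  1              1         
0  1  0              1         
0  1  1              1         
1  0  0              1         
1  0  1              1         
1  1  0              1         
1  1  1              1         
7 of 8 rows are 1, so the formula is contingent.

contingent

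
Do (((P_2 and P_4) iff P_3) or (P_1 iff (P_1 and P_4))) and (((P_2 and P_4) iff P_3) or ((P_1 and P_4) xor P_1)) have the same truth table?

not equivalent

P_1  P_2  P_3  P_4  |  φ  ψ
 T    T    T    T   |  T  T
 T    T    T    F   |  F  T
 T    T    F    T   |  T  F
 T    T    F    F   |  T  T
 T    F    T    T   |  T  F
 T    F    T    F   |  F  T
 T    F    F    T   |  T  T
 T    F    F    F   |  T  T
 F    T    T    T   |  T  T
 F    T    T    F   |  T  F
 F    T    F    T   |  T  F
 F    T    F    F   |  T  T
 F    F    T    T   |  T  F
 F    F    T    F   |  T  F
 F    F    F    T   |  T  T
 F    F    F    F   |  T  T
The columns differ at P_1=T, P_2=T, P_3=T, P_4=F (φ=F, ψ=T), so they are not equivalent.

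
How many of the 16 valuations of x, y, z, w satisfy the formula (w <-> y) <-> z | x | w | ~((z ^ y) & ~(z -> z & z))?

x | y | z | w | φ
- | - | - | - | -
T | T | T | T | T
T | T | T | F | F
T | T | F | T | T
T | T | F | F | F
T | F | T | T | F
T | F | T | F | T
T | F | F | T | F
T | F | F | F | T
F | T | T | T | T
F | T | T | F | F
F | T | F | T | T
F | T | F | F | F
F | F | T | T | F
F | F | T | F | T
F | F | F | T | F
F | F | F | F | T
The formula is true on 8 of the 16 rows.

8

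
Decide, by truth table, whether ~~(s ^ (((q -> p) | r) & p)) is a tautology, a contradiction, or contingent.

p  q  r  s     ~~(s ^ (((q -> p) | r) & p))
0  0  0  0                  0              
0  0  0  1                  1              
0  0  1  0                  0              
0  0  1  1                  1              
0  1  0  0                  0              
0  1  0  1                  1              
0  1  1  0                  0              
0  1  1  1                  1              
1  0  0  0                  1              
1  0  0  1                  0              
1  0  1  0                  1              
1  0  1  1                  0              
1  1  0  0                  1              
1  1  0  1                  0              
1  1  1  0                  1              
1  1  1  1                  0              
8 of 16 rows are 1, so the formula is contingent.

contingent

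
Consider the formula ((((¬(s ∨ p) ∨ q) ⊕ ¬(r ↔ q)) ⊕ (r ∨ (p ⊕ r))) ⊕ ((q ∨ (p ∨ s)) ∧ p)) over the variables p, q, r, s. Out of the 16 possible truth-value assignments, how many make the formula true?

6

p | q | r | s | (s ∨ p) | ¬(s ∨ p) | (¬(s ∨ p) ∨ q) | (r ↔ q) | ¬(r ↔ q) | ((¬(s ∨ p) ∨ q) ⊕ ¬(r ↔ q)) | (p ⊕ r) | (r ∨ (p ⊕ r)) | (p ∨ s) | (q ∨ (p ∨ s)) | ((q ∨ (p ∨ s)) ∧ p) | φ
- | - | - | - | ------- | -------- | -------------- | ------- | -------- | --------------------------- | ------- | ------------- | ------- | ------------- | ------------------- | -
T | T | T | T |    T    |    F     |       T        |    T    |    F     |              T              |    F    |       T       |    T    |       T       |          T          | T
T | T | T | F |    T    |    F     |       T        |    T    |    F     |              T              |    F    |       T       |    T    |       T       |          T          | T
T | T | F | T |    T    |    F     |       T        |    F    |    T     |              F              |    T    |       T       |    T    |       T       |          T          | F
T | T | F | F |    T    |    F     |       T        |    F    |    T     |              F              |    T    |       T       |    T    |       T       |          T          | F
T | F | T | T |    T    |    F     |       F        |    F    |    T     |              T              |    F    |       T       |    T    |       T       |          T          | T
T | F | T | F |    T    |    F     |       F        |    F    |    T     |              T              |    F    |       T       |    T    |       T       |          T          | T
T | F | F | T |    T    |    F     |       F        |    T    |    F     |              F              |    T    |       T       |    T    |       T       |          T          | F
T | F | F | F |    T    |    F     |       F        |    T    |    F     |              F              |    T    |       T       |    T    |       T       |          T          | F
F | T | T | T |    T    |    F     |       T        |    T    |    F     |              T              |    T    |       T       |    T    |       T       |          F          | F
F | T | T | F |    F    |    T     |       T        |    T    |    F     |              T              |    T    |       T       |    F    |       T       |          F          | F
F | T | F | T |    T    |    F     |       T        |    F    |    T     |              F              |    F    |       F       |    T    |       T       |          F          | F
F | T | F | F |    F    |    T     |       T        |    F    |    T     |              F              |    F    |       F       |    F    |       T       |          F          | F
F | F | T | T |    T    |    F     |       F        |    F    |    T     |              T              |    T    |       T       |    T    |       T       |          F          | F
F | F | T | F |    F    |    T     |       T        |    F    |    T     |              F              |    T    |       T       |    F    |       F       |          F          | T
F | F | F | T |    T    |    F     |       F        |    T    |    F     |              F              |    F    |       F       |    T    |       T       |          F          | F
F | F | F | F |    F    |    T     |       T        |    T    |    F     |              T              |    F    |       F       |    F    |       F       |          F          | T
The formula is true on 6 of the 16 rows.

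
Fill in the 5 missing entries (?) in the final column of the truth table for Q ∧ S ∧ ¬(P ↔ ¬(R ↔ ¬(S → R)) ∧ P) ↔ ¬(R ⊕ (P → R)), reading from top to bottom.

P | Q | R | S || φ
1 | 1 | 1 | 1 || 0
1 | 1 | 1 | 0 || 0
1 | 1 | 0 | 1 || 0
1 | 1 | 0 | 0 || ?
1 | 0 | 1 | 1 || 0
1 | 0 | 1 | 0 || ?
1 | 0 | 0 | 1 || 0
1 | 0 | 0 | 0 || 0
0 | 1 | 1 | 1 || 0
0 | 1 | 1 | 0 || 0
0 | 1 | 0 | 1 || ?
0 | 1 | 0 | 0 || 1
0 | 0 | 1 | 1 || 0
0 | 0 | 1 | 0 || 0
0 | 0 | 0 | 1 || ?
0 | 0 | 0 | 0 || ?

Row P=1, Q=1, R=0, S=0: (Q ∧ S ∧ ¬(P ↔ ¬(R ↔ ¬(S → R)) ∧ P)) = 0, ¬(R ⊕ (P → R)) = 1, so the formula = 0.
Row P=1, Q=0, R=1, S=0: (Q ∧ S ∧ ¬(P ↔ ¬(R ↔ ¬(S → R)) ∧ P)) = 0, ¬(R ⊕ (P → R)) = 1, so the formula = 0.
Row P=0, Q=1, R=0, S=1: (Q ∧ S ∧ ¬(P ↔ ¬(R ↔ ¬(S → R)) ∧ P)) = 0, ¬(R ⊕ (P → R)) = 0, so the formula = 1.
Row P=0, Q=0, R=0, S=1: (Q ∧ S ∧ ¬(P ↔ ¬(R ↔ ¬(S → R)) ∧ P)) = 0, ¬(R ⊕ (P → R)) = 0, so the formula = 1.
Row P=0, Q=0, R=0, S=0: (Q ∧ S ∧ ¬(P ↔ ¬(R ↔ ¬(S → R)) ∧ P)) = 0, ¬(R ⊕ (P → R)) = 0, so the formula = 1.

0, 0, 1, 1, 1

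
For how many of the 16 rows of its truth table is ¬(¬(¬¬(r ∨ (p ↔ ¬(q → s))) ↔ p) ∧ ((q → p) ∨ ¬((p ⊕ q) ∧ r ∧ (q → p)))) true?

6

p  q  r  s  |  (q → s)  ¬(q → s)  (p ↔ ¬(q → s))  (r ∨ (p ↔ ¬(q → s)))  ¬(r ∨ (p ↔ ¬(q → s)))  ¬¬(r ∨ (p ↔ ¬(q → s)))  (¬¬(r ∨ (p ↔ ¬(q → s))) ↔ p)  (q → p)  (p ⊕ q)  ((p ⊕ q) ∧ r ∧ (q → p))  ¬((p ⊕ q) ∧ r ∧ (q → p))  φ
F  F  F  F  |     T        F            T                  T                      F                      T                          F                   T        F                F                        T              F
F  F  F  T  |     T        F            T                  T                      F                      T                          F                   T        F                F                        T              F
F  F  T  F  |     T        F            T                  T                      F                      T                          F                   T        F                F                        T              F
F  F  T  T  |     T        F            T                  T                      F                      T                          F                   T        F                F                        T              F
F  T  F  F  |     F        T            F                  F                      T                      F                          T                   F        T                F                        T              T
F  T  F  T  |     T        F            T                  T                      F                      T                          F                   F        T                F                        T              F
F  T  T  F  |     F        T            F                  T                      F                      T                          F                   F        T                F                        T              F
F  T  T  T  |     T        F            T                  T                      F                      T                          F                   F        T                F                        T              F
T  F  F  F  |     T        F            F                  F                      T                      F                          F                   T        T                F                        T              F
T  F  F  T  |     T        F            F                  F                      T                      F                          F                   T        T                F                        T              F
T  F  T  F  |     T        F            F                  T                      F                      T                          T                   T        T                T                        F              T
T  F  T  T  |     T        F            F                  T                      F                      T                          T                   T        T                T                        F              T
T  T  F  F  |     F        T            T                  T                      F                      T                          T                   T        F                F                        T              T
T  T  F  T  |     T        F            F                  F                      T                      F                          F                   T        F                F                        T              F
T  T  T  F  |     F        T            T                  T                      F                      T                          T                   T        F                F                        T              T
T  T  T  T  |     T        F            F                  T                      F                      T                          T                   T        F                F                        T              T
The formula is true on 6 of the 16 rows.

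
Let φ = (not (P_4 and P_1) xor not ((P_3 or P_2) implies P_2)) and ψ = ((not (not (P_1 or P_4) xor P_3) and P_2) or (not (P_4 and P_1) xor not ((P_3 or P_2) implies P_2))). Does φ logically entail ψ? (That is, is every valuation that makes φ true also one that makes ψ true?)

yes

P_1 | P_2 | P_3 | P_4 | φ | ψ
--- | --- | --- | --- | - | -
 F  |  F  |  F  |  F  | T | T
 F  |  F  |  F  |  T  | T | T
 F  |  F  |  T  |  F  | F | F
 F  |  F  |  T  |  T  | F | F
 F  |  T  |  F  |  F  | T | T
 F  |  T  |  F  |  T  | T | T
 F  |  T  |  T  |  F  | T | T
 F  |  T  |  T  |  T  | T | T
 T  |  F  |  F  |  F  | T | T
 T  |  F  |  F  |  T  | F | F
 T  |  F  |  T  |  F  | F | F
 T  |  F  |  T  |  T  | T | T
 T  |  T  |  F  |  F  | T | T
 T  |  T  |  F  |  T  | F | T
 T  |  T  |  T  |  F  | T | T
 T  |  T  |  T  |  T  | F | F
In every row where φ is true, ψ is also true, so φ ⊨ ψ.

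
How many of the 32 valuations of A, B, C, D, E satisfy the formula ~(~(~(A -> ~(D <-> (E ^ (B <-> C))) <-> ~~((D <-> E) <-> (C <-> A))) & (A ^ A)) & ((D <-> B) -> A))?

A | B | C | D | E || φ
1 | 1 | 1 | 1 | 1 || 0
1 | 1 | 1 | 1 | 0 || 0
1 | 1 | 1 | 0 | 1 || 0
1 | 1 | 1 | 0 | 0 || 0
1 | 1 | 0 | 1 | 1 || 0
1 | 1 | 0 | 1 | 0 || 0
1 | 1 | 0 | 0 | 1 || 0
1 | 1 | 0 | 0 | 0 || 0
1 | 0 | 1 | 1 | 1 || 0
1 | 0 | 1 | 1 | 0 || 0
1 | 0 | 1 | 0 | 1 || 0
1 | 0 | 1 | 0 | 0 || 0
1 | 0 | 0 | 1 | 1 || 0
1 | 0 | 0 | 1 | 0 || 0
1 | 0 | 0 | 0 | 1 || 0
1 | 0 | 0 | 0 | 0 || 0
0 | 1 | 1 | 1 | 1 || 1
0 | 1 | 1 | 1 | 0 || 1
0 | 1 | 1 | 0 | 1 || 0
0 | 1 | 1 | 0 | 0 || 0
0 | 1 | 0 | 1 | 1 || 1
0 | 1 | 0 | 1 | 0 || 1
0 | 1 | 0 | 0 | 1 || 0
0 | 1 | 0 | 0 | 0 || 0
0 | 0 | 1 | 1 | 1 || 0
0 | 0 | 1 | 1 | 0 || 0
0 | 0 | 1 | 0 | 1 || 1
0 | 0 | 1 | 0 | 0 || 1
0 | 0 | 0 | 1 | 1 || 0
0 | 0 | 0 | 1 | 0 || 0
0 | 0 | 0 | 0 | 1 || 1
0 | 0 | 0 | 0 | 0 || 1
The formula is true on 8 of the 32 rows.

8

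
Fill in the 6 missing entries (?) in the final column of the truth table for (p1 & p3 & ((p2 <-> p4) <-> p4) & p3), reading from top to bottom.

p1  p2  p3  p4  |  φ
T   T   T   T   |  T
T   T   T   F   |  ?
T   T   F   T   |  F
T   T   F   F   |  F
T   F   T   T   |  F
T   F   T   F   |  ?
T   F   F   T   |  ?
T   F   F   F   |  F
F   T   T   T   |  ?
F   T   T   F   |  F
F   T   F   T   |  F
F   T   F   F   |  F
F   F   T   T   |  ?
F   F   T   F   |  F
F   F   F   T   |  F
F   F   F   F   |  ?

T, F, F, F, F, F

Row p1=T, p2=T, p3=T, p4=F: ((p2 <-> p4) <-> p4) = T, so the formula = T.
Row p1=T, p2=F, p3=T, p4=F: ((p2 <-> p4) <-> p4) = F, so the formula = F.
Row p1=T, p2=F, p3=F, p4=T: ((p2 <-> p4) <-> p4) = F, so the formula = F.
Row p1=F, p2=T, p3=T, p4=T: ((p2 <-> p4) <-> p4) = T, so the formula = F.
Row p1=F, p2=F, p3=T, p4=T: ((p2 <-> p4) <-> p4) = F, so the formula = F.
Row p1=F, p2=F, p3=F, p4=F: ((p2 <-> p4) <-> p4) = F, so the formula = F.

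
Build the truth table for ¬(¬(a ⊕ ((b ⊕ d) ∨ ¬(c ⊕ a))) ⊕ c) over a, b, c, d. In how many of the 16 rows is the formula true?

12

a | b | c | d || (b ⊕ d) | (c ⊕ a) | ¬(c ⊕ a) | ((b ⊕ d) ∨ ¬(c ⊕ a)) | (a ⊕ ((b ⊕ d) ∨ ¬(c ⊕ a))) | ¬(a ⊕ ((b ⊕ d) ∨ ¬(c ⊕ a))) | φ
T | T | T | T ||    F    |    F    |    T     |          T           |             F              |              T              | T
T | T | T | F ||    T    |    F    |    T     |          T           |             F              |              T              | T
T | T | F | T ||    F    |    T    |    F     |          F           |             T              |              F              | T
T | T | F | F ||    T    |    T    |    F     |          T           |             F              |              T              | F
T | F | T | T ||    T    |    F    |    T     |          T           |             F              |              T              | T
T | F | T | F ||    F    |    F    |    T     |          T           |             F              |              T              | T
T | F | F | T ||    T    |    T    |    F     |          T           |             F              |              T              | F
T | F | F | F ||    F    |    T    |    F     |          F           |             T              |              F              | T
F | T | T | T ||    F    |    T    |    F     |          F           |             F              |              T              | T
F | T | T | F ||    T    |    T    |    F     |          T           |             T              |              F              | F
F | T | F | T ||    F    |    F    |    T     |          T           |             T              |              F              | T
F | T | F | F ||    T    |    F    |    T     |          T           |             T              |              F              | T
F | F | T | T ||    T    |    T    |    F     |          T           |             T              |              F              | F
F | F | T | F ||    F    |    T    |    F     |          F           |             F              |              T              | T
F | F | F | T ||    T    |    F    |    T     |          T           |             T              |              F              | T
F | F | F | F ||    F    |    F    |    T     |          T           |             T              |              F              | T
The formula is true on 12 of the 16 rows.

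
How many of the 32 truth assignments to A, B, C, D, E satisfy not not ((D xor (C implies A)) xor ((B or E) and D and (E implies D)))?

22

A  B  C  D  E  |  φ
1  1  1  1  1  |  1
1  1  1  1  0  |  1
1  1  1  0  1  |  1
1  1  1  0  0  |  1
1  1  0  1  1  |  1
1  1  0  1  0  |  1
1  1  0  0  1  |  1
1  1  0  0  0  |  1
1  0  1  1  1  |  1
1  0  1  1  0  |  0
1  0  1  0  1  |  1
1  0  1  0  0  |  1
1  0  0  1  1  |  1
1  0  0  1  0  |  0
1  0  0  0  1  |  1
1  0  0  0  0  |  1
0  1  1  1  1  |  0
0  1  1  1  0  |  0
0  1  1  0  1  |  0
0  1  1  0  0  |  0
0  1  0  1  1  |  1
0  1  0  1  0  |  1
0  1  0  0  1  |  1
0  1  0  0  0  |  1
0  0  1  1  1  |  0
0  0  1  1  0  |  1
0  0  1  0  1  |  0
0  0  1  0  0  |  0
0  0  0  1  1  |  1
0  0  0  1  0  |  0
0  0  0  0  1  |  1
0  0  0  0  0  |  1
The formula is true on 22 of the 32 rows.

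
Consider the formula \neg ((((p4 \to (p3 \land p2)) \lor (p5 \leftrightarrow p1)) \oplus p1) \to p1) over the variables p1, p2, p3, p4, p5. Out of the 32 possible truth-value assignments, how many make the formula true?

13

p1 | p2 | p3 | p4 | p5 || φ
0  | 0  | 0  | 0  | 0  || 1
0  | 0  | 0  | 0  | 1  || 1
0  | 0  | 0  | 1  | 0  || 1
0  | 0  | 0  | 1  | 1  || 0
0  | 0  | 1  | 0  | 0  || 1
0  | 0  | 1  | 0  | 1  || 1
0  | 0  | 1  | 1  | 0  || 1
0  | 0  | 1  | 1  | 1  || 0
0  | 1  | 0  | 0  | 0  || 1
0  | 1  | 0  | 0  | 1  || 1
0  | 1  | 0  | 1  | 0  || 1
0  | 1  | 0  | 1  | 1  || 0
0  | 1  | 1  | 0  | 0  || 1
0  | 1  | 1  | 0  | 1  || 1
0  | 1  | 1  | 1  | 0  || 1
0  | 1  | 1  | 1  | 1  || 1
1  | 0  | 0  | 0  | 0  || 0
1  | 0  | 0  | 0  | 1  || 0
1  | 0  | 0  | 1  | 0  || 0
1  | 0  | 0  | 1  | 1  || 0
1  | 0  | 1  | 0  | 0  || 0
1  | 0  | 1  | 0  | 1  || 0
1  | 0  | 1  | 1  | 0  || 0
1  | 0  | 1  | 1  | 1  || 0
1  | 1  | 0  | 0  | 0  || 0
1  | 1  | 0  | 0  | 1  || 0
1  | 1  | 0  | 1  | 0  || 0
1  | 1  | 0  | 1  | 1  || 0
1  | 1  | 1  | 0  | 0  || 0
1  | 1  | 1  | 0  | 1  || 0
1  | 1  | 1  | 1  | 0  || 0
1  | 1  | 1  | 1  | 1  || 0
The formula is true on 13 of the 32 rows.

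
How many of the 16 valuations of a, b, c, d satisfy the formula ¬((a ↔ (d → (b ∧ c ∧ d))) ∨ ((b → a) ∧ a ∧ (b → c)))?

a | b | c | d || (b ∧ c ∧ d) | (d → (b ∧ c ∧ d)) | (a ↔ (d → (b ∧ c ∧ d))) | (b → a) | (b → c) | ((b → a) ∧ a ∧ (b → c)) | φ
1 | 1 | 1 | 1 ||      1      |         1         |            1            |    1    |    1    |            1            | 0
1 | 1 | 1 | 0 ||      0      |         1         |            1            |    1    |    1    |            1            | 0
1 | 1 | 0 | 1 ||      0      |         0         |            0            |    1    |    0    |            0            | 1
1 | 1 | 0 | 0 ||      0      |         1         |            1            |    1    |    0    |            0            | 0
1 | 0 | 1 | 1 ||      0      |         0         |            0            |    1    |    1    |            1            | 0
1 | 0 | 1 | 0 ||      0      |         1         |            1            |    1    |    1    |            1            | 0
1 | 0 | 0 | 1 ||      0      |         0         |            0            |    1    |    1    |            1            | 0
1 | 0 | 0 | 0 ||      0      |         1         |            1            |    1    |    1    |            1            | 0
0 | 1 | 1 | 1 ||      1      |         1         |            0            |    0    |    1    |            0            | 1
0 | 1 | 1 | 0 ||      0      |         1         |            0            |    0    |    1    |            0            | 1
0 | 1 | 0 | 1 ||      0      |         0         |            1            |    0    |    0    |            0            | 0
0 | 1 | 0 | 0 ||      0      |         1         |            0            |    0    |    0    |            0            | 1
0 | 0 | 1 | 1 ||      0      |         0         |            1            |    1    |    1    |            0            | 0
0 | 0 | 1 | 0 ||      0      |         1         |            0            |    1    |    1    |            0            | 1
0 | 0 | 0 | 1 ||      0      |         0         |            1            |    1    |    1    |            0            | 0
0 | 0 | 0 | 0 ||      0      |         1         |            0            |    1    |    1    |            0            | 1
The formula is true on 6 of the 16 rows.

6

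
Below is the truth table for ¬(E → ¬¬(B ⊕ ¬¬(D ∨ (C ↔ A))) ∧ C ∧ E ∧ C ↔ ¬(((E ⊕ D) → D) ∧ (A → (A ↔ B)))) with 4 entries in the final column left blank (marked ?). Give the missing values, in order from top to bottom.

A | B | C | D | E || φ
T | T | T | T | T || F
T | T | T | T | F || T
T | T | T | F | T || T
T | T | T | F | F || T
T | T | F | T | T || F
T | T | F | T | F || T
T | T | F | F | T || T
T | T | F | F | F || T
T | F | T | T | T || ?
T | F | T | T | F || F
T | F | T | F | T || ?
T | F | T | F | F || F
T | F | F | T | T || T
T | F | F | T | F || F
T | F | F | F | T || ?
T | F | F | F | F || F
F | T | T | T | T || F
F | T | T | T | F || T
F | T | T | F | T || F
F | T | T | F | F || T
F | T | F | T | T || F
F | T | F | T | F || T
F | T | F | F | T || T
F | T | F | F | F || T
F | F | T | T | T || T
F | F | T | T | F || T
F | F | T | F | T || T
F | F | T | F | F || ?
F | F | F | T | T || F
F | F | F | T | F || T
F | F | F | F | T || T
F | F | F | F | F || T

Row A=T, B=F, C=T, D=T, E=T: (E → ¬¬(B ⊕ ¬¬(D ∨ (C ↔ A))) ∧ C ∧ E ∧ C) = T, ¬(((E ⊕ D) → D) ∧ (A → (A ↔ B))) = T, (E → ¬¬(B ⊕ ¬¬(D ∨ (C ↔ A))) ∧ C ∧ E ∧ C ↔ ¬(((E ⊕ D) → D) ∧ (A → (A ↔ B)))) = T, so the formula = F.
Row A=T, B=F, C=T, D=F, E=T: (E → ¬¬(B ⊕ ¬¬(D ∨ (C ↔ A))) ∧ C ∧ E ∧ C) = T, ¬(((E ⊕ D) → D) ∧ (A → (A ↔ B))) = T, (E → ¬¬(B ⊕ ¬¬(D ∨ (C ↔ A))) ∧ C ∧ E ∧ C ↔ ¬(((E ⊕ D) → D) ∧ (A → (A ↔ B)))) = T, so the formula = F.
Row A=T, B=F, C=F, D=F, E=T: (E → ¬¬(B ⊕ ¬¬(D ∨ (C ↔ A))) ∧ C ∧ E ∧ C) = F, ¬(((E ⊕ D) → D) ∧ (A → (A ↔ B))) = T, (E → ¬¬(B ⊕ ¬¬(D ∨ (C ↔ A))) ∧ C ∧ E ∧ C ↔ ¬(((E ⊕ D) → D) ∧ (A → (A ↔ B)))) = F, so the formula = T.
Row A=F, B=F, C=T, D=F, E=F: (E → ¬¬(B ⊕ ¬¬(D ∨ (C ↔ A))) ∧ C ∧ E ∧ C) = T, ¬(((E ⊕ D) → D) ∧ (A → (A ↔ B))) = F, (E → ¬¬(B ⊕ ¬¬(D ∨ (C ↔ A))) ∧ C ∧ E ∧ C ↔ ¬(((E ⊕ D) → D) ∧ (A → (A ↔ B)))) = F, so the formula = T.

F, F, T, T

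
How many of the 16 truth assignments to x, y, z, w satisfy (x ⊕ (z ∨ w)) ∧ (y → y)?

8

x | y | z | w | (z ∨ w) | (x ⊕ (z ∨ w)) | (y → y) | ((x ⊕ (z ∨ w)) ∧ (y → y))
- | - | - | - | ------- | ------------- | ------- | -------------------------
F | F | F | F |    F    |       F       |    T    |             F            
F | F | F | T |    T    |       T       |    T    |             T            
F | F | T | F |    T    |       T       |    T    |             T            
F | F | T | T |    T    |       T       |    T    |             T            
F | T | F | F |    F    |       F       |    T    |             F            
F | T | F | T |    T    |       T       |    T    |             T            
F | T | T | F |    T    |       T       |    T    |             T            
F | T | T | T |    T    |       T       |    T    |             T            
T | F | F | F |    F    |       T       |    T    |             T            
T | F | F | T |    T    |       F       |    T    |             F            
T | F | T | F |    T    |       F       |    T    |             F            
T | F | T | T |    T    |       F       |    T    |             F            
T | T | F | F |    F    |       T       |    T    |             T            
T | T | F | T |    T    |       F       |    T    |             F            
T | T | T | F |    T    |       F       |    T    |             F            
T | T | T | T |    T    |       F       |    T    |             F            
The formula is true on 8 of the 16 rows.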